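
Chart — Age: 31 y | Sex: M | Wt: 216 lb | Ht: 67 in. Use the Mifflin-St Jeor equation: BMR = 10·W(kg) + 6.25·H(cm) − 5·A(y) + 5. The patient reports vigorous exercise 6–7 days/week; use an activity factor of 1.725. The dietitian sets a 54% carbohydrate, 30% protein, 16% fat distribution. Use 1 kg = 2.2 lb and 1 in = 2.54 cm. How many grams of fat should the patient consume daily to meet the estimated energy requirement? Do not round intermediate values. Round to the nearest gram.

Convert to metric: weight = 216 ÷ 2.2 = 98.1818 kg; height = 67 × 2.54 = 170.18 cm.
Mifflin-St Jeor (male): BMR = 10(98.1818) + 6.25(170.18) − 5(31) + 5 = 981.8182 + 1063.625 − 155 + 5 = 1895.4432 kcal/day.
TEE = 1895.4432 × 1.725 = 3269.6395 kcal/day.
Fat energy = 16% × 3269.6395 = 523.1423 kcal.
Fat = 523.1423 ÷ 9 kcal/g = 58.1269 g.

58 g/day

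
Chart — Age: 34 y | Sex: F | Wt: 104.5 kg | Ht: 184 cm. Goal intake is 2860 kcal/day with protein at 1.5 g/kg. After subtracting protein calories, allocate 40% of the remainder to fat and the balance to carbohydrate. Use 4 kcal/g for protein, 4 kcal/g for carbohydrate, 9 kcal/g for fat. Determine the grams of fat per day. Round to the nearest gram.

99 g/day

Protein = 1.5 × 104.5 = 156.75 g → 156.75 × 4 = 627 kcal.
Non-protein calories = 2860 − 627 = 2233 kcal.
Fat: 40% × 2233 = 893.2 kcal; carbohydrate: 1339.8 kcal.
Fat: 893.2 kcal ÷ 9 kcal/g = 99.2444 g.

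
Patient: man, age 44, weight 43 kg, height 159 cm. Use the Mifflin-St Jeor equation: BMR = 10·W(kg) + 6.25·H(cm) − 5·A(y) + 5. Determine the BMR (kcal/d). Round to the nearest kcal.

1209 kcal/d

Mifflin-St Jeor (male): BMR = 10(43) + 6.25(159) − 5(44) + 5 = 430 + 993.75 − 220 + 5 = 1208.75 kcal/day.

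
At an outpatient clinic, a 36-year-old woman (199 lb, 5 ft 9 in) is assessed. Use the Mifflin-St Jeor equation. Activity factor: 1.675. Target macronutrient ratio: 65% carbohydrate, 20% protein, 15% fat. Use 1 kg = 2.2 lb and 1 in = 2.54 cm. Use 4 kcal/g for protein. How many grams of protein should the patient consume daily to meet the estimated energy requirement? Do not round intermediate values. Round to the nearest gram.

139 g/day

Convert to metric: weight = 199 ÷ 2.2 = 90.4545 kg; height = (5×12 + 9) × 2.54 = 69 × 2.54 = 175.26 cm.
Mifflin-St Jeor (female): BMR = 10(90.4545) + 6.25(175.26) − 5(36) − 161 = 904.5455 + 1095.375 − 180 − 161 = 1658.9205 kcal/day.
TEE = 1658.9205 × 1.675 = 2778.6918 kcal/day.
Protein energy = 20% × 2778.6918 = 555.7384 kcal.
Protein = 555.7384 ÷ 4 kcal/g = 138.9346 g.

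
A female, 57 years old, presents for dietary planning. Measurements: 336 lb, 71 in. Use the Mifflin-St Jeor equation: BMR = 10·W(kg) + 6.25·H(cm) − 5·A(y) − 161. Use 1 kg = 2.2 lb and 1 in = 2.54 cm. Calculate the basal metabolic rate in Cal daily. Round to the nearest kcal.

2208 Cal daily

Convert to metric: weight = 336 ÷ 2.2 = 152.7273 kg; height = 71 × 2.54 = 180.34 cm.
Mifflin-St Jeor (female): BMR = 10(152.7273) + 6.25(180.34) − 5(57) − 161 = 1527.2727 + 1127.125 − 285 − 161 = 2208.3977 kcal/day.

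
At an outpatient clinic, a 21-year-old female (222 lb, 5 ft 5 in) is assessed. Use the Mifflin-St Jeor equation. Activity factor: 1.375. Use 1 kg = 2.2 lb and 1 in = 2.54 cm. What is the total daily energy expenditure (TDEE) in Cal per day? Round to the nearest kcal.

Convert to metric: weight = 222 ÷ 2.2 = 100.9091 kg; height = (5×12 + 5) × 2.54 = 65 × 2.54 = 165.1 cm.
Mifflin-St Jeor (female): BMR = 10(100.9091) + 6.25(165.1) − 5(21) − 161 = 1009.0909 + 1031.875 − 105 − 161 = 1774.9659 kcal/day.
TEE = BMR × activity factor = 1774.9659 × 1.375 = 2440.5781 kcal/day.

2441 Cal per day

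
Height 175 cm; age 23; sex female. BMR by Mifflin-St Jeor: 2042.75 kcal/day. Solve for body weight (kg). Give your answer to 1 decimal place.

122.5 kg

2042.75 = 10·W + 6.25(175) − 5(23) − 161
10·W = 2042.75 − 817.75 = 1225, so W = 122.5 kg.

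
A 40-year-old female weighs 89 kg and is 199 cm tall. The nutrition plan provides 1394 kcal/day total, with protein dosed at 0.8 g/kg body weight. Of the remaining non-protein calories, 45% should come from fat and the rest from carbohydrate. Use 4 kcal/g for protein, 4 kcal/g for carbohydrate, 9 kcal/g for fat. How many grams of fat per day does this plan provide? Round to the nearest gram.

55 g/day

Protein = 0.8 × 89 = 71.2 g → 71.2 × 4 = 284.8 kcal.
Non-protein calories = 1394 − 284.8 = 1109.2 kcal.
Fat: 45% × 1109.2 = 499.14 kcal; carbohydrate: 610.06 kcal.
Fat: 499.14 kcal ÷ 9 kcal/g = 55.46 g.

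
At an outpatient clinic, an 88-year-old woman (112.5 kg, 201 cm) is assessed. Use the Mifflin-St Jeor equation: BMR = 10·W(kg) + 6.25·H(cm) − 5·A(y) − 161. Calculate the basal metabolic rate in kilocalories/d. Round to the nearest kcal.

Mifflin-St Jeor (female): BMR = 10(112.5) + 6.25(201) − 5(88) − 161 = 1125 + 1256.25 − 440 − 161 = 1780.25 kcal/day.

1780 kilocalories/d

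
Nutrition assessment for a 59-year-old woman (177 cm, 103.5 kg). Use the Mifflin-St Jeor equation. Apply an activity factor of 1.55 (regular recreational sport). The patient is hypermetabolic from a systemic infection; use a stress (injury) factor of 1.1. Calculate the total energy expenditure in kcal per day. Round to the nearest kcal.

2873 kcal per day

Mifflin-St Jeor (female): BMR = 10(103.5) + 6.25(177) − 5(59) − 161 = 1035 + 1106.25 − 295 − 161 = 1685.25 kcal/day.
TEE = BMR × activity factor = 1685.25 × 1.55 = 2612.1375 kcal/day.
Apply stress factor: 2612.1375 × 1.1 = 2873.3513 kcal/day.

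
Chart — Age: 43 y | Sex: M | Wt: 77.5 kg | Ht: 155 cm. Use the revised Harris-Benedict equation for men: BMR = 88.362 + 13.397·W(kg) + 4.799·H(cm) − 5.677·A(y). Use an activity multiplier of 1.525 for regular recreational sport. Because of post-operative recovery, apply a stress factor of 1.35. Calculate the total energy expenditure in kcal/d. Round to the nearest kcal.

Harris-Benedict: BMR = 88.362 + 13.397(77.5) + 4.799(155) − 5.677(43) = 1626.3635 kcal/day.
TEE = BMR × activity factor = 1626.3635 × 1.525 = 2480.2043 kcal/day.
Apply stress factor: 2480.2043 × 1.35 = 3348.2759 kcal/day.

3348 kcal/d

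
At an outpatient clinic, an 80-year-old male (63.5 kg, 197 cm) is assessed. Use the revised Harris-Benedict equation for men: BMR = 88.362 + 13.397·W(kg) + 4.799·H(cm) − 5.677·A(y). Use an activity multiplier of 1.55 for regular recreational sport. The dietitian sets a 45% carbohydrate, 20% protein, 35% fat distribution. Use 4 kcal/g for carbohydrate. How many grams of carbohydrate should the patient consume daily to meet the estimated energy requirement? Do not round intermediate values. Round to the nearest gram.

249 g/day

Harris-Benedict: BMR = 88.362 + 13.397(63.5) + 4.799(197) − 5.677(80) = 1430.3145 kcal/day.
TEE = 1430.3145 × 1.55 = 2216.9875 kcal/day.
Carbohydrate energy = 45% × 2216.9875 = 997.6444 kcal.
Carbohydrate = 997.6444 ÷ 4 kcal/g = 249.4111 g.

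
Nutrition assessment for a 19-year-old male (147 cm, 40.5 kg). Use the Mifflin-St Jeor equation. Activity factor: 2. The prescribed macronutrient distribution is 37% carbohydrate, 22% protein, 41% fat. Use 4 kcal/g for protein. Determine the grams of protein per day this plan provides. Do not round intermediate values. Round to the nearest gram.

136 g/day

Mifflin-St Jeor (male): BMR = 10(40.5) + 6.25(147) − 5(19) + 5 = 405 + 918.75 − 95 + 5 = 1233.75 kcal/day.
TEE = 1233.75 × 2 = 2467.5 kcal/day.
Protein energy = 22% × 2467.5 = 542.85 kcal.
Protein = 542.85 ÷ 4 kcal/g = 135.7125 g.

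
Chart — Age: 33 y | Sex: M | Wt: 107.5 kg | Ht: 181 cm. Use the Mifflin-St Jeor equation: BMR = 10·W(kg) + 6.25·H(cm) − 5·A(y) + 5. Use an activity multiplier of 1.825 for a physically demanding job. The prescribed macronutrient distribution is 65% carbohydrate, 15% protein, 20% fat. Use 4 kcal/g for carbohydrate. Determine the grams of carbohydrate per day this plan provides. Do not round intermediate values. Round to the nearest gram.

Mifflin-St Jeor (male): BMR = 10(107.5) + 6.25(181) − 5(33) + 5 = 1075 + 1131.25 − 165 + 5 = 2046.25 kcal/day.
TEE = 2046.25 × 1.825 = 3734.4063 kcal/day.
Carbohydrate energy = 65% × 3734.4063 = 2427.3641 kcal.
Carbohydrate = 2427.3641 ÷ 4 kcal/g = 606.841 g.

607 g/day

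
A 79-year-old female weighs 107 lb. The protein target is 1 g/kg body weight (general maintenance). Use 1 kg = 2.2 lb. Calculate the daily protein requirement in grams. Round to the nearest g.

Weight in kg = 107 ÷ 2.2 = 48.6364 kg.
Protein = 1 g/kg × 48.6364 kg = 48.6364 g/day.

49 g/day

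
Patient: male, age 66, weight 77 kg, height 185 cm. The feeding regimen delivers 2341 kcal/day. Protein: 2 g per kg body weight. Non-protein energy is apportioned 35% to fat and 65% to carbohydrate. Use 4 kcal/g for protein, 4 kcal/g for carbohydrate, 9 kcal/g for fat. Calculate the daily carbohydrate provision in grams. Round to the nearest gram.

Protein = 2 × 77 = 154 g → 154 × 4 = 616 kcal.
Non-protein calories = 2341 − 616 = 1725 kcal.
Fat: 35% × 1725 = 603.75 kcal; carbohydrate: 1121.25 kcal.
Carbohydrate: 1121.25 kcal ÷ 4 kcal/g = 280.3125 g.

280 g/day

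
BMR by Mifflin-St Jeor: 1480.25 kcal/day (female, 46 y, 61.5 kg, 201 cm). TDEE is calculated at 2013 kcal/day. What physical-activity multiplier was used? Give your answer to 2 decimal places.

1.36

Activity factor = TEE ÷ BMR = 2013 ÷ 1480.25 = 1.36.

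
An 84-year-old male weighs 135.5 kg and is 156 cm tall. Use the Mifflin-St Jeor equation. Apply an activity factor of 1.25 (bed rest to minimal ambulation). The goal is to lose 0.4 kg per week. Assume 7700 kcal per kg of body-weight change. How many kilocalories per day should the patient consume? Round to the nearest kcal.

1954 kilocalories per day

Mifflin-St Jeor (male): BMR = 10(135.5) + 6.25(156) − 5(84) + 5 = 1355 + 975 − 420 + 5 = 1915 kcal/day.
TEE = 1915 × 1.25 = 2393.75 kcal/day.
Required daily deficit = 0.4 × 7700 ÷ 7 = 440 kcal/day.
Target intake = 2393.75 − 440 = 1953.75 kcal/day.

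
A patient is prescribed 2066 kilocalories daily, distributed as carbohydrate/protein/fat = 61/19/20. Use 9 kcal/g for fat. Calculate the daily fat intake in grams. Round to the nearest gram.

46 g/day

Fat energy = 20% × 2066 = 413.2 kcal.
At 9 kcal/g: 413.2 ÷ 9 = 45.9111 g.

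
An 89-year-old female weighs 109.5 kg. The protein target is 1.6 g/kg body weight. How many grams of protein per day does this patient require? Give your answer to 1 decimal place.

175.2 g/day

Protein = 1.6 g/kg × 109.5 kg = 175.2 g/day.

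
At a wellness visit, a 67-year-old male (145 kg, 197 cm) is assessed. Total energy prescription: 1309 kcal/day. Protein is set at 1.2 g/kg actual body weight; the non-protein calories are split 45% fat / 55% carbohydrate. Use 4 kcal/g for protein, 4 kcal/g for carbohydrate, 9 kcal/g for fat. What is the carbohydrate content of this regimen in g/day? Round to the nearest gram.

Protein = 1.2 × 145 = 174 g → 174 × 4 = 696 kcal.
Non-protein calories = 1309 − 696 = 613 kcal.
Fat: 45% × 613 = 275.85 kcal; carbohydrate: 337.15 kcal.
Carbohydrate: 337.15 kcal ÷ 4 kcal/g = 84.2875 g.

84 g/day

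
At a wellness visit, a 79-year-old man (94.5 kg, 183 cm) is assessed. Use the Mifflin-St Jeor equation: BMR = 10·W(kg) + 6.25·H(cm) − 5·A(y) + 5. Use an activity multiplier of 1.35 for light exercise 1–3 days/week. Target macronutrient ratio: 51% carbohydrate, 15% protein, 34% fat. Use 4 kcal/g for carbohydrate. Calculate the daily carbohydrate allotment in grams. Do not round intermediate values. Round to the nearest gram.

292 g/day

Mifflin-St Jeor (male): BMR = 10(94.5) + 6.25(183) − 5(79) + 5 = 945 + 1143.75 − 395 + 5 = 1698.75 kcal/day.
TEE = 1698.75 × 1.35 = 2293.3125 kcal/day.
Carbohydrate energy = 51% × 2293.3125 = 1169.5894 kcal.
Carbohydrate = 1169.5894 ÷ 4 kcal/g = 292.3973 g.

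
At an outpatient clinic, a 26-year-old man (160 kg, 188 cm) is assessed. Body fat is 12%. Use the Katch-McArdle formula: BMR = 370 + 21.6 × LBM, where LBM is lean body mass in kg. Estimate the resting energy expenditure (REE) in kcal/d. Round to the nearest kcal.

3411 kcal/d

LBM = 160 × (1 − 0.12) = 140.8 kg. Katch-McArdle: BMR = 370 + 21.6 × 140.8 = 3411.28 kcal/day.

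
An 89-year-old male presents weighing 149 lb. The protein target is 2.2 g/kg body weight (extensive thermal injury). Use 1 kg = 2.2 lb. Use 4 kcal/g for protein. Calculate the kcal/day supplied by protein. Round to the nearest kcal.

Weight in kg = 149 ÷ 2.2 = 67.7273 kg.
Protein = 2.2 g/kg × 67.7273 kg = 149 g/day.
Protein energy = 149 g × 4 kcal/g = 596 kcal/day.

596 kcal/day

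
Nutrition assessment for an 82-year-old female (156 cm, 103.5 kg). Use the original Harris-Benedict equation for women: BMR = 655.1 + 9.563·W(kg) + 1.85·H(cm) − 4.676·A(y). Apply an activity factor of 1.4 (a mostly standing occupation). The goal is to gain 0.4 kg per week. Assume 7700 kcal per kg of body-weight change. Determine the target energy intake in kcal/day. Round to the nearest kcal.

2610 kcal/day

Harris-Benedict: BMR = 655.1 + 9.563(103.5) + 1.85(156) − 4.676(82) = 1550.0385 kcal/day.
TEE = 1550.0385 × 1.4 = 2170.0539 kcal/day.
Required daily surplus = 0.4 × 7700 ÷ 7 = 440 kcal/day.
Target intake = 2170.0539 + 440 = 2610.0539 kcal/day.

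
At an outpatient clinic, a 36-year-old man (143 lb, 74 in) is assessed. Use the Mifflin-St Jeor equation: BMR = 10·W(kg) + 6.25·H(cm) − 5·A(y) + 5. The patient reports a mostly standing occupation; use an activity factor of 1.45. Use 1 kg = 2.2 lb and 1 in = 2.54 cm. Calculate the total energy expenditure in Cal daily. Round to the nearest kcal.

Convert to metric: weight = 143 ÷ 2.2 = 65 kg; height = 74 × 2.54 = 187.96 cm.
Mifflin-St Jeor (male): BMR = 10(65) + 6.25(187.96) − 5(36) + 5 = 650 + 1174.75 − 180 + 5 = 1649.75 kcal/day.
TEE = BMR × activity factor = 1649.75 × 1.45 = 2392.1375 kcal/day.

2392 Cal daily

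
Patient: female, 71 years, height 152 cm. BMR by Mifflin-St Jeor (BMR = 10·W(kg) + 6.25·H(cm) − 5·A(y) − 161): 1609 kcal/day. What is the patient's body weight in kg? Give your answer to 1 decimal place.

117.5 kg

1609 = 10·W + 6.25(152) − 5(71) − 161
10·W = 1609 − 434 = 1175, so W = 117.5 kg.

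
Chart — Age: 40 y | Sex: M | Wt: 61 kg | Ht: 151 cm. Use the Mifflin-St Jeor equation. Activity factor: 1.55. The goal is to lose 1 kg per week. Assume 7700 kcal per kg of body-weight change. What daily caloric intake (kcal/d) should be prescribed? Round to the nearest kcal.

1006 kcal/d

Mifflin-St Jeor (male): BMR = 10(61) + 6.25(151) − 5(40) + 5 = 610 + 943.75 − 200 + 5 = 1358.75 kcal/day.
TEE = 1358.75 × 1.55 = 2106.0625 kcal/day.
Required daily deficit = 1 × 7700 ÷ 7 = 1100 kcal/day.
Target intake = 2106.0625 − 1100 = 1006.0625 kcal/day.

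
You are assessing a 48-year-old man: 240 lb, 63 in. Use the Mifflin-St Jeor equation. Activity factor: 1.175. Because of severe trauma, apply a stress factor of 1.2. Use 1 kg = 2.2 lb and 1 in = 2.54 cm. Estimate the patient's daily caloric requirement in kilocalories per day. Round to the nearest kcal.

2617 kilocalories per day

Convert to metric: weight = 240 ÷ 2.2 = 109.0909 kg; height = 63 × 2.54 = 160.02 cm.
Mifflin-St Jeor (male): BMR = 10(109.0909) + 6.25(160.02) − 5(48) + 5 = 1090.9091 + 1000.125 − 240 + 5 = 1856.0341 kcal/day.
TEE = BMR × activity factor = 1856.0341 × 1.175 = 2180.8401 kcal/day.
Apply stress factor: 2180.8401 × 1.2 = 2617.0081 kcal/day.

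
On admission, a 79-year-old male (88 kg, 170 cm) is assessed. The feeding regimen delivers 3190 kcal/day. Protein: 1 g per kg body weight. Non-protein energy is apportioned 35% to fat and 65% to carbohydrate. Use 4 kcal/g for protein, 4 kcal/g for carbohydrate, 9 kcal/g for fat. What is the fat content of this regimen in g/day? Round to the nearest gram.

Protein = 1 × 88 = 88 g → 88 × 4 = 352 kcal.
Non-protein calories = 3190 − 352 = 2838 kcal.
Fat: 35% × 2838 = 993.3 kcal; carbohydrate: 1844.7 kcal.
Fat: 993.3 kcal ÷ 9 kcal/g = 110.3667 g.

110 g/day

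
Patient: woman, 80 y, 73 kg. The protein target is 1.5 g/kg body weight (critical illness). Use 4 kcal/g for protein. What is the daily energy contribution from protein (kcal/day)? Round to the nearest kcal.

Protein = 1.5 g/kg × 73 kg = 109.5 g/day.
Protein energy = 109.5 g × 4 kcal/g = 438 kcal/day.

438 kcal/day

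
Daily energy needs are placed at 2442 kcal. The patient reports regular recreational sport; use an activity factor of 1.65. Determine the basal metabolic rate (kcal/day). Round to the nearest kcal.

1480 kcal/day

BMR = TEE ÷ activity factor = 2442 ÷ 1.65 = 1480 kcal/day.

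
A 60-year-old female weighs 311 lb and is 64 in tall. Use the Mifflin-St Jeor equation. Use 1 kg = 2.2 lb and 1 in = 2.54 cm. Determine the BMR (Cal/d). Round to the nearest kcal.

1969 Cal/d

Convert to metric: weight = 311 ÷ 2.2 = 141.3636 kg; height = 64 × 2.54 = 162.56 cm.
Mifflin-St Jeor (female): BMR = 10(141.3636) + 6.25(162.56) − 5(60) − 161 = 1413.6364 + 1016 − 300 − 161 = 1968.6364 kcal/day.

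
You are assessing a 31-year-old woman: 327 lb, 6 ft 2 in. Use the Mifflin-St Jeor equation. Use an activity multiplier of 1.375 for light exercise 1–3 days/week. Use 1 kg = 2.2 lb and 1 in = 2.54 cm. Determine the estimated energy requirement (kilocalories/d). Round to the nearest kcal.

Convert to metric: weight = 327 ÷ 2.2 = 148.6364 kg; height = (6×12 + 2) × 2.54 = 74 × 2.54 = 187.96 cm.
Mifflin-St Jeor (female): BMR = 10(148.6364) + 6.25(187.96) − 5(31) − 161 = 1486.3636 + 1174.75 − 155 − 161 = 2345.1136 kcal/day.
TEE = BMR × activity factor = 2345.1136 × 1.375 = 3224.5313 kcal/day.

3225 kilocalories/d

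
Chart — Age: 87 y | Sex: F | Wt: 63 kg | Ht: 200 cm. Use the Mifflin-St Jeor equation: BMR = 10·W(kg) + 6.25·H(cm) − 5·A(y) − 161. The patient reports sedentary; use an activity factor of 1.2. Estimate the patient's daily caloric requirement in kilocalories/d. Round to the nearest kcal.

1541 kilocalories/d

Mifflin-St Jeor (female): BMR = 10(63) + 6.25(200) − 5(87) − 161 = 630 + 1250 − 435 − 161 = 1284 kcal/day.
TEE = BMR × activity factor = 1284 × 1.2 = 1540.8 kcal/day.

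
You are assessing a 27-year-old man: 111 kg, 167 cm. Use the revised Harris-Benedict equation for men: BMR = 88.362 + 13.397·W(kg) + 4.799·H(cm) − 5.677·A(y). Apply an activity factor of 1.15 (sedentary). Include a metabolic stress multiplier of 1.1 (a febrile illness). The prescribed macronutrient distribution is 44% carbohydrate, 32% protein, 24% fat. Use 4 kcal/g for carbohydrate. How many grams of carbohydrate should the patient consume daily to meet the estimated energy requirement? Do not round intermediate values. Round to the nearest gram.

Harris-Benedict: BMR = 88.362 + 13.397(111) + 4.799(167) − 5.677(27) = 2223.583 kcal/day.
TEE = 2223.583 × 1.15 = 2557.1205 kcal/day.
With stress factor 1.1: 2557.1205 × 1.1 = 2812.8325 kcal/day.
Carbohydrate energy = 44% × 2812.8325 = 1237.6463 kcal.
Carbohydrate = 1237.6463 ÷ 4 kcal/g = 309.4116 g.

309 g/day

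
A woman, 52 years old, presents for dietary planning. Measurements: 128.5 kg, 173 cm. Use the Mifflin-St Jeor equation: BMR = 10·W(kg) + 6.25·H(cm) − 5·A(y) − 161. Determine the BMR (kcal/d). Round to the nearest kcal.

Mifflin-St Jeor (female): BMR = 10(128.5) + 6.25(173) − 5(52) − 161 = 1285 + 1081.25 − 260 − 161 = 1945.25 kcal/day.

1945 kcal/d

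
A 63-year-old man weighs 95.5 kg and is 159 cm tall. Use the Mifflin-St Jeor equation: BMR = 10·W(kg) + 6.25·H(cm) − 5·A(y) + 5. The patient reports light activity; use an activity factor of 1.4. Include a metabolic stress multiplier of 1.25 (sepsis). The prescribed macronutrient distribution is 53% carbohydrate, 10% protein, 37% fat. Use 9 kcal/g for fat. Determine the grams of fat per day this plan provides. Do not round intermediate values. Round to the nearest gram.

Mifflin-St Jeor (male): BMR = 10(95.5) + 6.25(159) − 5(63) + 5 = 955 + 993.75 − 315 + 5 = 1638.75 kcal/day.
TEE = 1638.75 × 1.4 = 2294.25 kcal/day.
With stress factor 1.25: 2294.25 × 1.25 = 2867.8125 kcal/day.
Fat energy = 37% × 2867.8125 = 1061.0906 kcal.
Fat = 1061.0906 ÷ 9 kcal/g = 117.899 g.

118 g/day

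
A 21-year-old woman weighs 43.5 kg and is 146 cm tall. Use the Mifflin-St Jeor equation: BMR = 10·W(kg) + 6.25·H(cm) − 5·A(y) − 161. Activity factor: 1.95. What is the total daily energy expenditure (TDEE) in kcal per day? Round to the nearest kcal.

2109 kcal per day

Mifflin-St Jeor (female): BMR = 10(43.5) + 6.25(146) − 5(21) − 161 = 435 + 912.5 − 105 − 161 = 1081.5 kcal/day.
TEE = BMR × activity factor = 1081.5 × 1.95 = 2108.925 kcal/day.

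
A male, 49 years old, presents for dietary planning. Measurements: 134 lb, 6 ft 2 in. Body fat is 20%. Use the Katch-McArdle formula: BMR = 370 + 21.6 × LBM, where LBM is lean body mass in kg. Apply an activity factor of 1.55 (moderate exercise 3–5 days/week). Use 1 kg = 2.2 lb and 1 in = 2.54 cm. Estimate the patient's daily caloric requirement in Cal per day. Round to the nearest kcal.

2205 Cal per day

Convert to metric: weight = 134 ÷ 2.2 = 60.9091 kg; height = (6×12 + 2) × 2.54 = 74 × 2.54 = 187.96 cm.
LBM = 60.9091 × (1 − 0.2) = 48.7273 kg. Katch-McArdle: BMR = 370 + 21.6 × 48.7273 = 1422.5091 kcal/day.
TEE = BMR × activity factor = 1422.5091 × 1.55 = 2204.8891 kcal/day.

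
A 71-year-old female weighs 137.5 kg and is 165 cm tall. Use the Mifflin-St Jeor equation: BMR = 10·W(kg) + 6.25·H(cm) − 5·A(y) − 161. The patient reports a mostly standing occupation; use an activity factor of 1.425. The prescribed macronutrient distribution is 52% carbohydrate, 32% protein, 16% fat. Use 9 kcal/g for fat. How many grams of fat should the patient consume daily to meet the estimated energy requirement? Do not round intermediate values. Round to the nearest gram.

48 g/day

Mifflin-St Jeor (female): BMR = 10(137.5) + 6.25(165) − 5(71) − 161 = 1375 + 1031.25 − 355 − 161 = 1890.25 kcal/day.
TEE = 1890.25 × 1.425 = 2693.6063 kcal/day.
Fat energy = 16% × 2693.6063 = 430.977 kcal.
Fat = 430.977 ÷ 9 kcal/g = 47.8863 g.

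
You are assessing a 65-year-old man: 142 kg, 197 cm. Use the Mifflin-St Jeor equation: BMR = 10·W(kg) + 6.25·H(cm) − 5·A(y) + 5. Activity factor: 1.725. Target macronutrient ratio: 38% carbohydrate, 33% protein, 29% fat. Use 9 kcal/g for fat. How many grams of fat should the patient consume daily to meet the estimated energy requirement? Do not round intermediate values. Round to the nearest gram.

130 g/day

Mifflin-St Jeor (male): BMR = 10(142) + 6.25(197) − 5(65) + 5 = 1420 + 1231.25 − 325 + 5 = 2331.25 kcal/day.
TEE = 2331.25 × 1.725 = 4021.4063 kcal/day.
Fat energy = 29% × 4021.4063 = 1166.2078 kcal.
Fat = 1166.2078 ÷ 9 kcal/g = 129.5786 g.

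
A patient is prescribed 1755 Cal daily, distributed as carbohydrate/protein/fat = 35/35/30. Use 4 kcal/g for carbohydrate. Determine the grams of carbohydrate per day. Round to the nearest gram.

Carbohydrate energy = 35% × 1755 = 614.25 kcal.
At 4 kcal/g: 614.25 ÷ 4 = 153.5625 g.

154 g/day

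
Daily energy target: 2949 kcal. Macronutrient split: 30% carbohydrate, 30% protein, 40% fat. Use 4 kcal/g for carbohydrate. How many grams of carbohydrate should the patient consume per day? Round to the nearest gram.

221 g/day

Carbohydrate energy = 30% × 2949 = 884.7 kcal.
At 4 kcal/g: 884.7 ÷ 4 = 221.175 g.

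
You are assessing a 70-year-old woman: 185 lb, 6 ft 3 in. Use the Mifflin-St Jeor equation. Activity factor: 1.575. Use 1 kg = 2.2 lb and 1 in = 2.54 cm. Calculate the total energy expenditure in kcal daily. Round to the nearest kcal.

2395 kcal daily

Convert to metric: weight = 185 ÷ 2.2 = 84.0909 kg; height = (6×12 + 3) × 2.54 = 75 × 2.54 = 190.5 cm.
Mifflin-St Jeor (female): BMR = 10(84.0909) + 6.25(190.5) − 5(70) − 161 = 840.9091 + 1190.625 − 350 − 161 = 1520.5341 kcal/day.
TEE = BMR × activity factor = 1520.5341 × 1.575 = 2394.8412 kcal/day.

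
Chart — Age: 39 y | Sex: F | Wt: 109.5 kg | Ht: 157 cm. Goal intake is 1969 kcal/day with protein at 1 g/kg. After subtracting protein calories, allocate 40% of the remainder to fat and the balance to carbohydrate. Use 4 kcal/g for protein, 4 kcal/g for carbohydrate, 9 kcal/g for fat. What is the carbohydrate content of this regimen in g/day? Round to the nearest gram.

Protein = 1 × 109.5 = 109.5 g → 109.5 × 4 = 438 kcal.
Non-protein calories = 1969 − 438 = 1531 kcal.
Fat: 40% × 1531 = 612.4 kcal; carbohydrate: 918.6 kcal.
Carbohydrate: 918.6 kcal ÷ 4 kcal/g = 229.65 g.

230 g/day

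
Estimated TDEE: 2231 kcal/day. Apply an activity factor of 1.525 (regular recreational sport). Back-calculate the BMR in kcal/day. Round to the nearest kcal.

BMR = TEE ÷ activity factor = 2231 ÷ 1.525 = 1462.9508 kcal/day.

1463 kcal/day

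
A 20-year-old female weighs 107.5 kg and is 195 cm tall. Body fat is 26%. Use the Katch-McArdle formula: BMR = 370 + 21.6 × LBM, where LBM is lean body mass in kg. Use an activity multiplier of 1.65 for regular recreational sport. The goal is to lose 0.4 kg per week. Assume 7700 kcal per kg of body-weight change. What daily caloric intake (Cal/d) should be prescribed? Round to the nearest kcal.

3006 Cal/d

LBM = 107.5 × (1 − 0.26) = 79.55 kg. Katch-McArdle: BMR = 370 + 21.6 × 79.55 = 2088.28 kcal/day.
TEE = 2088.28 × 1.65 = 3445.662 kcal/day.
Required daily deficit = 0.4 × 7700 ÷ 7 = 440 kcal/day.
Target intake = 3445.662 − 440 = 3005.662 kcal/day.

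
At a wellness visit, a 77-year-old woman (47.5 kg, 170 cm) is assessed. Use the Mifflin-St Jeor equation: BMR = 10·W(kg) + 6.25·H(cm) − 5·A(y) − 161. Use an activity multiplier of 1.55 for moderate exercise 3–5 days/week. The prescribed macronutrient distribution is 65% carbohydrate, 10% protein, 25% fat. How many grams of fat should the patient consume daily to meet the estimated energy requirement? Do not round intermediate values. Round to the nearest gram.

Mifflin-St Jeor (female): BMR = 10(47.5) + 6.25(170) − 5(77) − 161 = 475 + 1062.5 − 385 − 161 = 991.5 kcal/day.
TEE = 991.5 × 1.55 = 1536.825 kcal/day.
Fat energy = 25% × 1536.825 = 384.2063 kcal.
Fat = 384.2063 ÷ 9 kcal/g = 42.6896 g.

43 g/day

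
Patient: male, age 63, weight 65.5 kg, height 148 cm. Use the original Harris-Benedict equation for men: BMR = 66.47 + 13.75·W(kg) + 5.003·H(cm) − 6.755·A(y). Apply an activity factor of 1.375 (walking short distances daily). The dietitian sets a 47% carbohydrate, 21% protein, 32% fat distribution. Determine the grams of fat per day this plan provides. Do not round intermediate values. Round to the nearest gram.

Harris-Benedict: BMR = 66.47 + 13.75(65.5) + 5.003(148) − 6.755(63) = 1281.974 kcal/day.
TEE = 1281.974 × 1.375 = 1762.7143 kcal/day.
Fat energy = 32% × 1762.7143 = 564.0686 kcal.
Fat = 564.0686 ÷ 9 kcal/g = 62.6743 g.

63 g/day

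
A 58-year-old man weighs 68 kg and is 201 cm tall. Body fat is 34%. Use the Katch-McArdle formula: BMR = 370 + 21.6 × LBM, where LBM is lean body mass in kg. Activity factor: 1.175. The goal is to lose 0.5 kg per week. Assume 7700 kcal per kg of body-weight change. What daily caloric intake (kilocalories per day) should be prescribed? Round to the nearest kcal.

LBM = 68 × (1 − 0.34) = 44.88 kg. Katch-McArdle: BMR = 370 + 21.6 × 44.88 = 1339.408 kcal/day.
TEE = 1339.408 × 1.175 = 1573.8044 kcal/day.
Required daily deficit = 0.5 × 7700 ÷ 7 = 550 kcal/day.
Target intake = 1573.8044 − 550 = 1023.8044 kcal/day.

1024 kilocalories per day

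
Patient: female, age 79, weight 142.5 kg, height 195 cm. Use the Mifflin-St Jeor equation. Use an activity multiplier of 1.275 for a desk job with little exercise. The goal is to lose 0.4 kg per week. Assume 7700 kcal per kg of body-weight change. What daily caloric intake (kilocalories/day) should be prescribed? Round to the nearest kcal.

2222 kilocalories/day

Mifflin-St Jeor (female): BMR = 10(142.5) + 6.25(195) − 5(79) − 161 = 1425 + 1218.75 − 395 − 161 = 2087.75 kcal/day.
TEE = 2087.75 × 1.275 = 2661.8813 kcal/day.
Required daily deficit = 0.4 × 7700 ÷ 7 = 440 kcal/day.
Target intake = 2661.8813 − 440 = 2221.8813 kcal/day.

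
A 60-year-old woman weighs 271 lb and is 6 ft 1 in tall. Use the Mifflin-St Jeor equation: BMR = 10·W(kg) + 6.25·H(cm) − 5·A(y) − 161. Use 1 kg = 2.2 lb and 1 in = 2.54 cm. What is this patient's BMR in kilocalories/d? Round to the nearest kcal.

Convert to metric: weight = 271 ÷ 2.2 = 123.1818 kg; height = (6×12 + 1) × 2.54 = 73 × 2.54 = 185.42 cm.
Mifflin-St Jeor (female): BMR = 10(123.1818) + 6.25(185.42) − 5(60) − 161 = 1231.8182 + 1158.875 − 300 − 161 = 1929.6932 kcal/day.

1930 kilocalories/d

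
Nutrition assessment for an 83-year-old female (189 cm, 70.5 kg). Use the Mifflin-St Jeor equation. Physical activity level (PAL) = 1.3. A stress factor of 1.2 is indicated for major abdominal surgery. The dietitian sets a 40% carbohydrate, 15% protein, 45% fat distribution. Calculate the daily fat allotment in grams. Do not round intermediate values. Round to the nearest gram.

Mifflin-St Jeor (female): BMR = 10(70.5) + 6.25(189) − 5(83) − 161 = 705 + 1181.25 − 415 − 161 = 1310.25 kcal/day.
TEE = 1310.25 × 1.3 = 1703.325 kcal/day.
With stress factor 1.2: 1703.325 × 1.2 = 2043.99 kcal/day.
Fat energy = 45% × 2043.99 = 919.7955 kcal.
Fat = 919.7955 ÷ 9 kcal/g = 102.1995 g.

102 g/day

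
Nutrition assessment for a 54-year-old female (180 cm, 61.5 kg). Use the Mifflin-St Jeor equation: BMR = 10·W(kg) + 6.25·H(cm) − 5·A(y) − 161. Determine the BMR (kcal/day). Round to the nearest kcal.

1309 kcal/day

Mifflin-St Jeor (female): BMR = 10(61.5) + 6.25(180) − 5(54) − 161 = 615 + 1125 − 270 − 161 = 1309 kcal/day.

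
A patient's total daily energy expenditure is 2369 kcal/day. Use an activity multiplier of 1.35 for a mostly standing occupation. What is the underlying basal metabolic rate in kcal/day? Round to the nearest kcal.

1755 kcal/day

BMR = TEE ÷ activity factor = 2369 ÷ 1.35 = 1754.8148 kcal/day.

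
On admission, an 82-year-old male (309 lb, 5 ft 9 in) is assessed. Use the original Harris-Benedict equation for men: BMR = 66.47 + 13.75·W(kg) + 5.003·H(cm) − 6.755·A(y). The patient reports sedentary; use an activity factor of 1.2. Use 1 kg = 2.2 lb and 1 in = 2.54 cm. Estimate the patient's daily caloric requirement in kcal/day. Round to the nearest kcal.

2785 kcal/day

Convert to metric: weight = 309 ÷ 2.2 = 140.4545 kg; height = (5×12 + 9) × 2.54 = 69 × 2.54 = 175.26 cm.
Harris-Benedict: BMR = 66.47 + 13.75(140.4545) + 5.003(175.26) − 6.755(82) = 2320.6358 kcal/day.
TEE = BMR × activity factor = 2320.6358 × 1.2 = 2784.7629 kcal/day.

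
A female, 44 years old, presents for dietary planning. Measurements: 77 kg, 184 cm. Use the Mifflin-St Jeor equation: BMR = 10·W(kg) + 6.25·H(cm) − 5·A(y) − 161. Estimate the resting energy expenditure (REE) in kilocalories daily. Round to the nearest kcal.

1539 kilocalories daily

Mifflin-St Jeor (female): BMR = 10(77) + 6.25(184) − 5(44) − 161 = 770 + 1150 − 220 − 161 = 1539 kcal/day.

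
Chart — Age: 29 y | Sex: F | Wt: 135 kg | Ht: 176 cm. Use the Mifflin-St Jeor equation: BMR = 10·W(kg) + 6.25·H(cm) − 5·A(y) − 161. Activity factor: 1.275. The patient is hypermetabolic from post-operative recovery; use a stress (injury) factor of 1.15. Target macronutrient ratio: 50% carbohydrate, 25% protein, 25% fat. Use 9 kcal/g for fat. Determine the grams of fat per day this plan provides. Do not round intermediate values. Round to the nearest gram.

Mifflin-St Jeor (female): BMR = 10(135) + 6.25(176) − 5(29) − 161 = 1350 + 1100 − 145 − 161 = 2144 kcal/day.
TEE = 2144 × 1.275 = 2733.6 kcal/day.
With stress factor 1.15: 2733.6 × 1.15 = 3143.64 kcal/day.
Fat energy = 25% × 3143.64 = 785.91 kcal.
Fat = 785.91 ÷ 9 kcal/g = 87.3233 g.

87 g/day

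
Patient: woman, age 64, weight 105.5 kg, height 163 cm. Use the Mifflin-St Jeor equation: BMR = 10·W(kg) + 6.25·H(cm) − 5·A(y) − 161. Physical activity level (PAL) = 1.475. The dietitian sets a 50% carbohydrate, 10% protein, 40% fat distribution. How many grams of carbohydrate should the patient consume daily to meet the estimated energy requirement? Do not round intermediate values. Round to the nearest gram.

Mifflin-St Jeor (female): BMR = 10(105.5) + 6.25(163) − 5(64) − 161 = 1055 + 1018.75 − 320 − 161 = 1592.75 kcal/day.
TEE = 1592.75 × 1.475 = 2349.3063 kcal/day.
Carbohydrate energy = 50% × 2349.3063 = 1174.6531 kcal.
Carbohydrate = 1174.6531 ÷ 4 kcal/g = 293.6633 g.

294 g/day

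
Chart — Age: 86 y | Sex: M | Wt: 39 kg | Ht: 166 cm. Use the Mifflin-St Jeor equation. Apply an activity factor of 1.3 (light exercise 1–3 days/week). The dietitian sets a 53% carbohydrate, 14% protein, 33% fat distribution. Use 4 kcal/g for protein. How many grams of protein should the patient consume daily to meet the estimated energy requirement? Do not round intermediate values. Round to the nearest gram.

46 g/day

Mifflin-St Jeor (male): BMR = 10(39) + 6.25(166) − 5(86) + 5 = 390 + 1037.5 − 430 + 5 = 1002.5 kcal/day.
TEE = 1002.5 × 1.3 = 1303.25 kcal/day.
Protein energy = 14% × 1303.25 = 182.455 kcal.
Protein = 182.455 ÷ 4 kcal/g = 45.6138 g.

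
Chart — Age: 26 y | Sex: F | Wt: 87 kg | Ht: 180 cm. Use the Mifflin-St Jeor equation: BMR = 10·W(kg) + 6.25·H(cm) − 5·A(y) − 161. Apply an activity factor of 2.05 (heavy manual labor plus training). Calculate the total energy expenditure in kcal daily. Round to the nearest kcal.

Mifflin-St Jeor (female): BMR = 10(87) + 6.25(180) − 5(26) − 161 = 870 + 1125 − 130 − 161 = 1704 kcal/day.
TEE = BMR × activity factor = 1704 × 2.05 = 3493.2 kcal/day.

3493 kcal daily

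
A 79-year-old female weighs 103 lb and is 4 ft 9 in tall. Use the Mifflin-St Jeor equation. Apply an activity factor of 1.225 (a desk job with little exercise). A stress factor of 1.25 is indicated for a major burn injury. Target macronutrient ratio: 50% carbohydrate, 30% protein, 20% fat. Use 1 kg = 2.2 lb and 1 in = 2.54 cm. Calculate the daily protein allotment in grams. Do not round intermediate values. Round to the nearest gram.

94 g/day

Convert to metric: weight = 103 ÷ 2.2 = 46.8182 kg; height = (4×12 + 9) × 2.54 = 57 × 2.54 = 144.78 cm.
Mifflin-St Jeor (female): BMR = 10(46.8182) + 6.25(144.78) − 5(79) − 161 = 468.1818 + 904.875 − 395 − 161 = 817.0568 kcal/day.
TEE = 817.0568 × 1.225 = 1000.8946 kcal/day.
With stress factor 1.25: 1000.8946 × 1.25 = 1251.1183 kcal/day.
Protein energy = 30% × 1251.1183 = 375.3355 kcal.
Protein = 375.3355 ÷ 4 kcal/g = 93.8339 g.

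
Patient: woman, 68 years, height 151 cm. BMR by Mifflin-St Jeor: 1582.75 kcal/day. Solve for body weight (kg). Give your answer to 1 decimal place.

114.0 kg

1582.75 = 10·W + 6.25(151) − 5(68) − 161
10·W = 1582.75 − 442.75 = 1140, so W = 114 kg.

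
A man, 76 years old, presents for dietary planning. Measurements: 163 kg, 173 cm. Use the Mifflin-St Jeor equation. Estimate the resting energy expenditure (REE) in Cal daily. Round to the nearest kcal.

2336 Cal daily

Mifflin-St Jeor (male): BMR = 10(163) + 6.25(173) − 5(76) + 5 = 1630 + 1081.25 − 380 + 5 = 2336.25 kcal/day.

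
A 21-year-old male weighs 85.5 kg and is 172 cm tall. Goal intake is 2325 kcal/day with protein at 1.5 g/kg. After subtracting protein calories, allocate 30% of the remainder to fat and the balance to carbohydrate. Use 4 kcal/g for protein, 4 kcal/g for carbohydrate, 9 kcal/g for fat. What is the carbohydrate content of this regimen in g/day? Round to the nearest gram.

317 g/day

Protein = 1.5 × 85.5 = 128.25 g → 128.25 × 4 = 513 kcal.
Non-protein calories = 2325 − 513 = 1812 kcal.
Fat: 30% × 1812 = 543.6 kcal; carbohydrate: 1268.4 kcal.
Carbohydrate: 1268.4 kcal ÷ 4 kcal/g = 317.1 g.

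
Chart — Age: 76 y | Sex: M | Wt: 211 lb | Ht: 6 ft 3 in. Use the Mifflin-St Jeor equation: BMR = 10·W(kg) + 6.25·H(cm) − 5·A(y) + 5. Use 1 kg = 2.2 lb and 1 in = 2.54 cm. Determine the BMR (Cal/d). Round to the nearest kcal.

1775 Cal/d

Convert to metric: weight = 211 ÷ 2.2 = 95.9091 kg; height = (6×12 + 3) × 2.54 = 75 × 2.54 = 190.5 cm.
Mifflin-St Jeor (male): BMR = 10(95.9091) + 6.25(190.5) − 5(76) + 5 = 959.0909 + 1190.625 − 380 + 5 = 1774.7159 kcal/day.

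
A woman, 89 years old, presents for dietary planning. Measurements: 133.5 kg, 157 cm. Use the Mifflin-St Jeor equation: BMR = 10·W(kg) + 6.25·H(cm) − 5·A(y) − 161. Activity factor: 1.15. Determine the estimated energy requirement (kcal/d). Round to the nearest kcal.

Mifflin-St Jeor (female): BMR = 10(133.5) + 6.25(157) − 5(89) − 161 = 1335 + 981.25 − 445 − 161 = 1710.25 kcal/day.
TEE = BMR × activity factor = 1710.25 × 1.15 = 1966.7875 kcal/day.

1967 kcal/d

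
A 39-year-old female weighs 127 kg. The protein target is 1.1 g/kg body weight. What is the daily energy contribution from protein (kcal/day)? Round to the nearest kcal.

559 kcal/day

Protein = 1.1 g/kg × 127 kg = 139.7 g/day.
Protein energy = 139.7 g × 4 kcal/g = 558.8 kcal/day.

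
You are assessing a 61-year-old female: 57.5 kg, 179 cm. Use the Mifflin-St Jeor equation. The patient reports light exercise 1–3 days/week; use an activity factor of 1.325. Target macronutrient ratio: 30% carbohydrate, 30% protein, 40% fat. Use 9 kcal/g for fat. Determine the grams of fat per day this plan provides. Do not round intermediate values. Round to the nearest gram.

72 g/day

Mifflin-St Jeor (female): BMR = 10(57.5) + 6.25(179) − 5(61) − 161 = 575 + 1118.75 − 305 − 161 = 1227.75 kcal/day.
TEE = 1227.75 × 1.325 = 1626.7688 kcal/day.
Fat energy = 40% × 1626.7688 = 650.7075 kcal.
Fat = 650.7075 ÷ 9 kcal/g = 72.3008 g.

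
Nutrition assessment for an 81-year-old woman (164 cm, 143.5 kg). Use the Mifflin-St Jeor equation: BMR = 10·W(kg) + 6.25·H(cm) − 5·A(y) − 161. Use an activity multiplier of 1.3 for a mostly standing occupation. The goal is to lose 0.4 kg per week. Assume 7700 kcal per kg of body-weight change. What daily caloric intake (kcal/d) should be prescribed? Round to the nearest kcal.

2022 kcal/d

Mifflin-St Jeor (female): BMR = 10(143.5) + 6.25(164) − 5(81) − 161 = 1435 + 1025 − 405 − 161 = 1894 kcal/day.
TEE = 1894 × 1.3 = 2462.2 kcal/day.
Required daily deficit = 0.4 × 7700 ÷ 7 = 440 kcal/day.
Target intake = 2462.2 − 440 = 2022.2 kcal/day.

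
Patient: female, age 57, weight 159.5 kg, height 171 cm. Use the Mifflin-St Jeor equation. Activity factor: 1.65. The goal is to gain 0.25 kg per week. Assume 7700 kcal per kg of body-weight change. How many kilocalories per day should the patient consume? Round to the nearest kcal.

3934 kilocalories per day

Mifflin-St Jeor (female): BMR = 10(159.5) + 6.25(171) − 5(57) − 161 = 1595 + 1068.75 − 285 − 161 = 2217.75 kcal/day.
TEE = 2217.75 × 1.65 = 3659.2875 kcal/day.
Required daily surplus = 0.25 × 7700 ÷ 7 = 275 kcal/day.
Target intake = 3659.2875 + 275 = 3934.2875 kcal/day.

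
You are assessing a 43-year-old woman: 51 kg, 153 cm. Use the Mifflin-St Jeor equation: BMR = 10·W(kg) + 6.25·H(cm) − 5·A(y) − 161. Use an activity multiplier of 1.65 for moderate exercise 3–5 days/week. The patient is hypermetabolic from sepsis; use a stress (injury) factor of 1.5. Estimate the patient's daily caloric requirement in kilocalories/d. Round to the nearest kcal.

2698 kilocalories/d

Mifflin-St Jeor (female): BMR = 10(51) + 6.25(153) − 5(43) − 161 = 510 + 956.25 − 215 − 161 = 1090.25 kcal/day.
TEE = BMR × activity factor = 1090.25 × 1.65 = 1798.9125 kcal/day.
Apply stress factor: 1798.9125 × 1.5 = 2698.3688 kcal/day.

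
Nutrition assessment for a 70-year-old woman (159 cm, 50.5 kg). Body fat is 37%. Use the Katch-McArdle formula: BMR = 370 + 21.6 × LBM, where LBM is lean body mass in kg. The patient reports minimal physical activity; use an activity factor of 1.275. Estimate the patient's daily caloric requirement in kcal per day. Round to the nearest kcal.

LBM = 50.5 × (1 − 0.37) = 31.815 kg. Katch-McArdle: BMR = 370 + 21.6 × 31.815 = 1057.204 kcal/day.
TEE = BMR × activity factor = 1057.204 × 1.275 = 1347.9351 kcal/day.

1348 kcal per day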